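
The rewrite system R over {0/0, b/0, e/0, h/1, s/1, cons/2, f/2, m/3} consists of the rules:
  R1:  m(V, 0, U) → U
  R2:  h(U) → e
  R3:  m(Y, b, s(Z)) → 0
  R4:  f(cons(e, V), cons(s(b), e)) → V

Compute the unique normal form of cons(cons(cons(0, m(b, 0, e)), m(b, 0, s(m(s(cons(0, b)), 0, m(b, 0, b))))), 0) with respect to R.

cons(cons(cons(0, e), s(b)), 0)

1. cons(cons(cons(0, m(b, 0, e)), m(b, 0, s(m(s(cons(0, b)), 0, m(b, 0, b))))), 0)  →  cons(cons(cons(0, e), m(b, 0, s(m(s(cons(0, b)), 0, m(b, 0, b))))), 0)   [R1 at 1.1.2]
2. cons(cons(cons(0, e), m(b, 0, s(m(s(cons(0, b)), 0, m(b, 0, b))))), 0)  →  cons(cons(cons(0, e), s(m(s(cons(0, b)), 0, m(b, 0, b)))), 0)   [R1 at 1.2]
3. cons(cons(cons(0, e), s(m(s(cons(0, b)), 0, m(b, 0, b)))), 0)  →  cons(cons(cons(0, e), s(m(b, 0, b))), 0)   [R1 at 1.2.1]
4. cons(cons(cons(0, e), s(m(b, 0, b))), 0)  →  cons(cons(cons(0, e), s(b)), 0)   [R1 at 1.2.1]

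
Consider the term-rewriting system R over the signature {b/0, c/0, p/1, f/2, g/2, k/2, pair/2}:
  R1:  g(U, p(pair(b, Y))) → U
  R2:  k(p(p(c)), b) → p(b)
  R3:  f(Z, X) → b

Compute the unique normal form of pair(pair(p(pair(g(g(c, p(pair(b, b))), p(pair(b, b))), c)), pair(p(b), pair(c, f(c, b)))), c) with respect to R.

1. pair(pair(p(pair(g(g(c, p(pair(b, b))), p(pair(b, b))), c)), pair(p(b), pair(c, f(c, b)))), c)  →  pair(pair(p(pair(g(c, p(pair(b, b))), c)), pair(p(b), pair(c, f(c, b)))), c)   [R1 at 1.1.1.1]
2. pair(pair(p(pair(g(c, p(pair(b, b))), c)), pair(p(b), pair(c, f(c, b)))), c)  →  pair(pair(p(pair(c, c)), pair(p(b), pair(c, f(c, b)))), c)   [R1 at 1.1.1.1]
3. pair(pair(p(pair(c, c)), pair(p(b), pair(c, f(c, b)))), c)  →  pair(pair(p(pair(c, c)), pair(p(b), pair(c, b))), c)   [R3 at 1.2.2.2]

pair(pair(p(pair(c, c)), pair(p(b), pair(c, b))), c)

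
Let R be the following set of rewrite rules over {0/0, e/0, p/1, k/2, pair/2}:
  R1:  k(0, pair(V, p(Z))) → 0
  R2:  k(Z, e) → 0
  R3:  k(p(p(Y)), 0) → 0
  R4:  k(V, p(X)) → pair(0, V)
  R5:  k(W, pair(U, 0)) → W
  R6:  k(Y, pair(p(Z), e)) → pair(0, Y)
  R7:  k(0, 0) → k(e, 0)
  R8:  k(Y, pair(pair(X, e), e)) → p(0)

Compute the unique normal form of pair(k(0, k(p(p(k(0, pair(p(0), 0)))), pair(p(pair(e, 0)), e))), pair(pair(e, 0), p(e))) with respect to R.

pair(0, pair(pair(e, 0), p(e)))

1. pair(k(0, k(p(p(k(0, pair(p(0), 0)))), pair(p(pair(e, 0)), e))), pair(pair(e, 0), p(e)))  →  pair(k(0, pair(0, p(p(k(0, pair(p(0), 0)))))), pair(pair(e, 0), p(e)))   [R6 at 1.2]
2. pair(k(0, pair(0, p(p(k(0, pair(p(0), 0)))))), pair(pair(e, 0), p(e)))  →  pair(0, pair(pair(e, 0), p(e)))   [R1 at 1]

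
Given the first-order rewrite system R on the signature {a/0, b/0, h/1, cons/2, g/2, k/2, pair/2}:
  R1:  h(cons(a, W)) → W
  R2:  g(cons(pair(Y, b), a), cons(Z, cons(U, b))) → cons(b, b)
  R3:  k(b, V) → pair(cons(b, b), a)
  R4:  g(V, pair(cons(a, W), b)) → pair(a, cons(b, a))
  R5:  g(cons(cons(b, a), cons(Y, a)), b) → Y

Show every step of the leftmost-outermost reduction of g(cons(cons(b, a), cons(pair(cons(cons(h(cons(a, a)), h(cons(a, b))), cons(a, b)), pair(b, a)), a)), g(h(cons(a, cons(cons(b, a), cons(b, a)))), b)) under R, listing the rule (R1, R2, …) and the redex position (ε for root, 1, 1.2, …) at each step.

pair(cons(cons(a, b), cons(a, b)), pair(b, a))

1. g(cons(cons(b, a), cons(pair(cons(cons(h(cons(a, a)), h(cons(a, b))), cons(a, b)), pair(b, a)), a)), g(h(cons(a, cons(cons(b, a), cons(b, a)))), b))  →  g(cons(cons(b, a), cons(pair(cons(cons(a, h(cons(a, b))), cons(a, b)), pair(b, a)), a)), g(h(cons(a, cons(cons(b, a), cons(b, a)))), b))   [R1 at 1.2.1.1.1.1]
2. g(cons(cons(b, a), cons(pair(cons(cons(a, h(cons(a, b))), cons(a, b)), pair(b, a)), a)), g(h(cons(a, cons(cons(b, a), cons(b, a)))), b))  →  g(cons(cons(b, a), cons(pair(cons(cons(a, b), cons(a, b)), pair(b, a)), a)), g(h(cons(a, cons(cons(b, a), cons(b, a)))), b))   [R1 at 1.2.1.1.1.2]
3. g(cons(cons(b, a), cons(pair(cons(cons(a, b), cons(a, b)), pair(b, a)), a)), g(h(cons(a, cons(cons(b, a), cons(b, a)))), b))  →  g(cons(cons(b, a), cons(pair(cons(cons(a, b), cons(a, b)), pair(b, a)), a)), g(cons(cons(b, a), cons(b, a)), b))   [R1 at 2.1]
4. g(cons(cons(b, a), cons(pair(cons(cons(a, b), cons(a, b)), pair(b, a)), a)), g(cons(cons(b, a), cons(b, a)), b))  →  g(cons(cons(b, a), cons(pair(cons(cons(a, b), cons(a, b)), pair(b, a)), a)), b)   [R5 at 2]
5. g(cons(cons(b, a), cons(pair(cons(cons(a, b), cons(a, b)), pair(b, a)), a)), b)  →  pair(cons(cons(a, b), cons(a, b)), pair(b, a))   [R5 at ε]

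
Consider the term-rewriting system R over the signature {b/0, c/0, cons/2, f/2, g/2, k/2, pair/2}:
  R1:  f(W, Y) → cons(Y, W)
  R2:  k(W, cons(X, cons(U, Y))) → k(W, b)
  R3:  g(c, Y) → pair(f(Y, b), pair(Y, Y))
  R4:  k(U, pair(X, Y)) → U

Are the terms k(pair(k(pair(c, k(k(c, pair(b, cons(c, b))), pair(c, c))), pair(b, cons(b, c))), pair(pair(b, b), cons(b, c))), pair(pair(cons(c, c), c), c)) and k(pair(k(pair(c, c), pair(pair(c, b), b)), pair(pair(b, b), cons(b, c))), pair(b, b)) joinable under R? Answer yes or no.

Reduce t₁ = k(pair(k(pair(c, k(k(c, pair(b, cons(c, b))), pair(c, c))), pair(b, cons(b, c))), pair(pair(b, b), cons(b, c))), pair(pair(cons(c, c), c), c)):
1. k(pair(k(pair(c, k(k(c, pair(b, cons(c, b))), pair(c, c))), pair(b, cons(b, c))), pair(pair(b, b), cons(b, c))), pair(pair(cons(c, c), c), c))  →  pair(k(pair(c, k(k(c, pair(b, cons(c, b))), pair(c, c))), pair(b, cons(b, c))), pair(pair(b, b), cons(b, c)))   [R4 at ε]
2. pair(k(pair(c, k(k(c, pair(b, cons(c, b))), pair(c, c))), pair(b, cons(b, c))), pair(pair(b, b), cons(b, c)))  →  pair(pair(c, k(k(c, pair(b, cons(c, b))), pair(c, c))), pair(pair(b, b), cons(b, c)))   [R4 at 1]
3. pair(pair(c, k(k(c, pair(b, cons(c, b))), pair(c, c))), pair(pair(b, b), cons(b, c)))  →  pair(pair(c, k(c, pair(b, cons(c, b)))), pair(pair(b, b), cons(b, c)))   [R4 at 1.2]
4. pair(pair(c, k(c, pair(b, cons(c, b)))), pair(pair(b, b), cons(b, c)))  →  pair(pair(c, c), pair(pair(b, b), cons(b, c)))   [R4 at 1.2]

Reduce t₂ = k(pair(k(pair(c, c), pair(pair(c, b), b)), pair(pair(b, b), cons(b, c))), pair(b, b)):
1. k(pair(k(pair(c, c), pair(pair(c, b), b)), pair(pair(b, b), cons(b, c))), pair(b, b))  →  pair(k(pair(c, c), pair(pair(c, b), b)), pair(pair(b, b), cons(b, c)))   [R4 at ε]
2. pair(k(pair(c, c), pair(pair(c, b), b)), pair(pair(b, b), cons(b, c)))  →  pair(pair(c, c), pair(pair(b, b), cons(b, c)))   [R4 at 1]

yes — NF(t₁) = pair(pair(c, c), pair(pair(b, b), cons(b, c))), NF(t₂) = pair(pair(c, c), pair(pair(b, b), cons(b, c)))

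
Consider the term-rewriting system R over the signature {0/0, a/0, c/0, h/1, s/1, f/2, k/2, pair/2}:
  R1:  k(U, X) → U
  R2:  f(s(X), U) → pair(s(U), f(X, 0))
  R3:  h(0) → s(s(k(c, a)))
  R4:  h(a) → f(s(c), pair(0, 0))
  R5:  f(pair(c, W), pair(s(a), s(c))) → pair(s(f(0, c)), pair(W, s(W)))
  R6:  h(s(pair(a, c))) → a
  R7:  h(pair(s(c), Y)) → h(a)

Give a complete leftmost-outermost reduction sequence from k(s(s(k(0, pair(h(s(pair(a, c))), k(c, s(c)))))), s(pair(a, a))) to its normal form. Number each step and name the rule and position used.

s(s(0))

1. k(s(s(k(0, pair(h(s(pair(a, c))), k(c, s(c)))))), s(pair(a, a)))  →  s(s(k(0, pair(h(s(pair(a, c))), k(c, s(c))))))   [R1 at ε]
2. s(s(k(0, pair(h(s(pair(a, c))), k(c, s(c))))))  →  s(s(0))   [R1 at 1.1]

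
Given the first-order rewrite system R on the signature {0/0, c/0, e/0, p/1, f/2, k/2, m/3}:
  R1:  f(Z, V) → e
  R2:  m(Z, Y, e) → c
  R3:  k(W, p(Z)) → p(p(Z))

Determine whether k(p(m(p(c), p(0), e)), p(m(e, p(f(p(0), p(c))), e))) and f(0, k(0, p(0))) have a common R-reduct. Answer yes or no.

Reduce t₁ = k(p(m(p(c), p(0), e)), p(m(e, p(f(p(0), p(c))), e))):
1. k(p(m(p(c), p(0), e)), p(m(e, p(f(p(0), p(c))), e)))  →  p(p(m(e, p(f(p(0), p(c))), e)))   [R3 at ε]
2. p(p(m(e, p(f(p(0), p(c))), e)))  →  p(p(c))   [R2 at 1.1]

Reduce t₂ = f(0, k(0, p(0))):
1. f(0, k(0, p(0)))  →  e   [R1 at ε]

no — NF(t₁) = p(p(c)), NF(t₂) = e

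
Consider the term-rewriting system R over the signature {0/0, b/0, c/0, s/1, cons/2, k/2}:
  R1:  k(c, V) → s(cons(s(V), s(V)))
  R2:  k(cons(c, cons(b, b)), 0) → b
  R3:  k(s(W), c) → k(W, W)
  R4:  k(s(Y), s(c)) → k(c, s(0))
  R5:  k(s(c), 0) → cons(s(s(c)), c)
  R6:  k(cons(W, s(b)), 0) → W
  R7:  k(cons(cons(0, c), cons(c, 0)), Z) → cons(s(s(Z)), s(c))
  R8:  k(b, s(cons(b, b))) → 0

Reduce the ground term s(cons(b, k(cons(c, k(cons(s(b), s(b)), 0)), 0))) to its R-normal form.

1. s(cons(b, k(cons(c, k(cons(s(b), s(b)), 0)), 0)))  →  s(cons(b, k(cons(c, s(b)), 0)))   [R6 at 1.2.1.2]
2. s(cons(b, k(cons(c, s(b)), 0)))  →  s(cons(b, c))   [R6 at 1.2]

s(cons(b, c))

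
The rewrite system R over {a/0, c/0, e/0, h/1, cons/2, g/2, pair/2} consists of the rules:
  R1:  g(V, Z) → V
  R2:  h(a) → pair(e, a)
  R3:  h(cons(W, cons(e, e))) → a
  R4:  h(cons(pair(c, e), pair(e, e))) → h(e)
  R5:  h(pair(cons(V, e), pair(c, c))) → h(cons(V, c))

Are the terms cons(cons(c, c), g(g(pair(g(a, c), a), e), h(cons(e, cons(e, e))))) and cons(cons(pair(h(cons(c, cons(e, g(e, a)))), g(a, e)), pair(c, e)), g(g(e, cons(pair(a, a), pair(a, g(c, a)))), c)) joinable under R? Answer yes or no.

Reduce t₁ = cons(cons(c, c), g(g(pair(g(a, c), a), e), h(cons(e, cons(e, e))))):
1. cons(cons(c, c), g(g(pair(g(a, c), a), e), h(cons(e, cons(e, e)))))  →  cons(cons(c, c), g(pair(g(a, c), a), e))   [R1 at 2]
2. cons(cons(c, c), g(pair(g(a, c), a), e))  →  cons(cons(c, c), pair(g(a, c), a))   [R1 at 2]
3. cons(cons(c, c), pair(g(a, c), a))  →  cons(cons(c, c), pair(a, a))   [R1 at 2.1]

Reduce t₂ = cons(cons(pair(h(cons(c, cons(e, g(e, a)))), g(a, e)), pair(c, e)), g(g(e, cons(pair(a, a), pair(a, g(c, a)))), c)):
1. cons(cons(pair(h(cons(c, cons(e, g(e, a)))), g(a, e)), pair(c, e)), g(g(e, cons(pair(a, a), pair(a, g(c, a)))), c))  →  cons(cons(pair(h(cons(c, cons(e, e))), g(a, e)), pair(c, e)), g(g(e, cons(pair(a, a), pair(a, g(c, a)))), c))   [R1 at 1.1.1.1.2.2]
2. cons(cons(pair(h(cons(c, cons(e, e))), g(a, e)), pair(c, e)), g(g(e, cons(pair(a, a), pair(a, g(c, a)))), c))  →  cons(cons(pair(a, g(a, e)), pair(c, e)), g(g(e, cons(pair(a, a), pair(a, g(c, a)))), c))   [R3 at 1.1.1]
3. cons(cons(pair(a, g(a, e)), pair(c, e)), g(g(e, cons(pair(a, a), pair(a, g(c, a)))), c))  →  cons(cons(pair(a, a), pair(c, e)), g(g(e, cons(pair(a, a), pair(a, g(c, a)))), c))   [R1 at 1.1.2]
4. cons(cons(pair(a, a), pair(c, e)), g(g(e, cons(pair(a, a), pair(a, g(c, a)))), c))  →  cons(cons(pair(a, a), pair(c, e)), g(e, cons(pair(a, a), pair(a, g(c, a)))))   [R1 at 2]
5. cons(cons(pair(a, a), pair(c, e)), g(e, cons(pair(a, a), pair(a, g(c, a)))))  →  cons(cons(pair(a, a), pair(c, e)), e)   [R1 at 2]

no — NF(t₁) = cons(cons(c, c), pair(a, a)), NF(t₂) = cons(cons(pair(a, a), pair(c, e)), e)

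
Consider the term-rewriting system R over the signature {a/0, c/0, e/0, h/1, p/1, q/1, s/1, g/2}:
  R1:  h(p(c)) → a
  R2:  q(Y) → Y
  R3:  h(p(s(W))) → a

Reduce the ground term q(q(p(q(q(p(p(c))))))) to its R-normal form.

p(p(p(c)))

1. q(q(p(q(q(p(p(c)))))))  →  q(p(q(q(p(p(c))))))   [R2 at ε]
2. q(p(q(q(p(p(c))))))  →  p(q(q(p(p(c)))))   [R2 at ε]
3. p(q(q(p(p(c)))))  →  p(q(p(p(c))))   [R2 at 1]
4. p(q(p(p(c))))  →  p(p(p(c)))   [R2 at 1]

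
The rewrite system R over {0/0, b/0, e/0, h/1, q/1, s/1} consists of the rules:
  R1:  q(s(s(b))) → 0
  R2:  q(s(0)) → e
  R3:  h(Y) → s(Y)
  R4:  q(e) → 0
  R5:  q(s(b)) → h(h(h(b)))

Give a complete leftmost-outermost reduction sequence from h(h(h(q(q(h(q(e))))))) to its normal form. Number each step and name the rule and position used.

1. h(h(h(q(q(h(q(e)))))))  →  s(h(h(q(q(h(q(e)))))))   [R3 at ε]
2. s(h(h(q(q(h(q(e)))))))  →  s(s(h(q(q(h(q(e)))))))   [R3 at 1]
3. s(s(h(q(q(h(q(e)))))))  →  s(s(s(q(q(h(q(e)))))))   [R3 at 1.1]
4. s(s(s(q(q(h(q(e)))))))  →  s(s(s(q(q(s(q(e)))))))   [R3 at 1.1.1.1.1]
5. s(s(s(q(q(s(q(e)))))))  →  s(s(s(q(q(s(0))))))   [R4 at 1.1.1.1.1.1]
6. s(s(s(q(q(s(0))))))  →  s(s(s(q(e))))   [R2 at 1.1.1.1]
7. s(s(s(q(e))))  →  s(s(s(0)))   [R4 at 1.1.1]

s(s(s(0)))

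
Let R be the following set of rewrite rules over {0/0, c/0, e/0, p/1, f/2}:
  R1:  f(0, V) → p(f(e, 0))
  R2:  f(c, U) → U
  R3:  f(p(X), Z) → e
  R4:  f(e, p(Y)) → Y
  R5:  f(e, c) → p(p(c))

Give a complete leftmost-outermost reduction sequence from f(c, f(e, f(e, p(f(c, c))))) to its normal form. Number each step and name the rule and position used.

1. f(c, f(e, f(e, p(f(c, c)))))  →  f(e, f(e, p(f(c, c))))   [R2 at ε]
2. f(e, f(e, p(f(c, c))))  →  f(e, f(c, c))   [R4 at 2]
3. f(e, f(c, c))  →  f(e, c)   [R2 at 2]
4. f(e, c)  →  p(p(c))   [R5 at ε]

p(p(c))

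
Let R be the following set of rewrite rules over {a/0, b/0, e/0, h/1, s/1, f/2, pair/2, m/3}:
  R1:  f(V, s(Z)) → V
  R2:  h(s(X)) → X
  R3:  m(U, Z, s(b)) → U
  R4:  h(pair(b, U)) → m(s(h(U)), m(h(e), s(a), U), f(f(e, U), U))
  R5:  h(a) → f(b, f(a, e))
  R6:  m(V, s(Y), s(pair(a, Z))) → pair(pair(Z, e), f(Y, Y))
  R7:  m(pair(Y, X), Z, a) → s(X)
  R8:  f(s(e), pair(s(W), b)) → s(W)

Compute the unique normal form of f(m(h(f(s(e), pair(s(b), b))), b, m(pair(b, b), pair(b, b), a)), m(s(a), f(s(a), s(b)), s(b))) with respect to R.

1. f(m(h(f(s(e), pair(s(b), b))), b, m(pair(b, b), pair(b, b), a)), m(s(a), f(s(a), s(b)), s(b)))  →  f(m(h(s(b)), b, m(pair(b, b), pair(b, b), a)), m(s(a), f(s(a), s(b)), s(b)))   [R8 at 1.1.1]
2. f(m(h(s(b)), b, m(pair(b, b), pair(b, b), a)), m(s(a), f(s(a), s(b)), s(b)))  →  f(m(b, b, m(pair(b, b), pair(b, b), a)), m(s(a), f(s(a), s(b)), s(b)))   [R2 at 1.1]
3. f(m(b, b, m(pair(b, b), pair(b, b), a)), m(s(a), f(s(a), s(b)), s(b)))  →  f(m(b, b, s(b)), m(s(a), f(s(a), s(b)), s(b)))   [R7 at 1.3]
4. f(m(b, b, s(b)), m(s(a), f(s(a), s(b)), s(b)))  →  f(b, m(s(a), f(s(a), s(b)), s(b)))   [R3 at 1]
5. f(b, m(s(a), f(s(a), s(b)), s(b)))  →  f(b, s(a))   [R3 at 2]
6. f(b, s(a))  →  b   [R1 at ε]

b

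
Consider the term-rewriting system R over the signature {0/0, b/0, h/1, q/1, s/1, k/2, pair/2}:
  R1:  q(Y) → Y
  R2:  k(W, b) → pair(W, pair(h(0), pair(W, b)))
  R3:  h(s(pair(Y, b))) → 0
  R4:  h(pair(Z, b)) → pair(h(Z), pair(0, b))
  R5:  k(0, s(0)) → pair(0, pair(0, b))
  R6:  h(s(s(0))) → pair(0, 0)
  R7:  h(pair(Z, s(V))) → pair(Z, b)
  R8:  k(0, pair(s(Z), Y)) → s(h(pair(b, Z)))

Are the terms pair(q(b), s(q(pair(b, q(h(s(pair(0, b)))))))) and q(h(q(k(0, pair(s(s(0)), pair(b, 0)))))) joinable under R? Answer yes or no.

Reduce t₁ = pair(q(b), s(q(pair(b, q(h(s(pair(0, b)))))))):
1. pair(q(b), s(q(pair(b, q(h(s(pair(0, b))))))))  →  pair(b, s(q(pair(b, q(h(s(pair(0, b))))))))   [R1 at 1]
2. pair(b, s(q(pair(b, q(h(s(pair(0, b))))))))  →  pair(b, s(pair(b, q(h(s(pair(0, b)))))))   [R1 at 2.1]
3. pair(b, s(pair(b, q(h(s(pair(0, b)))))))  →  pair(b, s(pair(b, h(s(pair(0, b))))))   [R1 at 2.1.2]
4. pair(b, s(pair(b, h(s(pair(0, b))))))  →  pair(b, s(pair(b, 0)))   [R3 at 2.1.2]

Reduce t₂ = q(h(q(k(0, pair(s(s(0)), pair(b, 0)))))):
1. q(h(q(k(0, pair(s(s(0)), pair(b, 0))))))  →  h(q(k(0, pair(s(s(0)), pair(b, 0)))))   [R1 at ε]
2. h(q(k(0, pair(s(s(0)), pair(b, 0)))))  →  h(k(0, pair(s(s(0)), pair(b, 0))))   [R1 at 1]
3. h(k(0, pair(s(s(0)), pair(b, 0))))  →  h(s(h(pair(b, s(0)))))   [R8 at 1]
4. h(s(h(pair(b, s(0)))))  →  h(s(pair(b, b)))   [R7 at 1.1]
5. h(s(pair(b, b)))  →  0   [R3 at ε]

no — NF(t₁) = pair(b, s(pair(b, 0))), NF(t₂) = 0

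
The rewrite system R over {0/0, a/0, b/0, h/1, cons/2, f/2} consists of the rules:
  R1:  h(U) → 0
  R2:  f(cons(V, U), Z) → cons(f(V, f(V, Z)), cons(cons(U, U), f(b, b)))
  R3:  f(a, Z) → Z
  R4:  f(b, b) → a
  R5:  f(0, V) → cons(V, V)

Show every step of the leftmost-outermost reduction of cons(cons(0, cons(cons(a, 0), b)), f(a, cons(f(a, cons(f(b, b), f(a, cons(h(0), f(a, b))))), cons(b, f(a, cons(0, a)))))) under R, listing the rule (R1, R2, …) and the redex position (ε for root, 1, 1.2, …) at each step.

cons(cons(0, cons(cons(a, 0), b)), cons(cons(a, cons(0, b)), cons(b, cons(0, a))))

1. cons(cons(0, cons(cons(a, 0), b)), f(a, cons(f(a, cons(f(b, b), f(a, cons(h(0), f(a, b))))), cons(b, f(a, cons(0, a))))))  →  cons(cons(0, cons(cons(a, 0), b)), cons(f(a, cons(f(b, b), f(a, cons(h(0), f(a, b))))), cons(b, f(a, cons(0, a)))))   [R3 at 2]
2. cons(cons(0, cons(cons(a, 0), b)), cons(f(a, cons(f(b, b), f(a, cons(h(0), f(a, b))))), cons(b, f(a, cons(0, a)))))  →  cons(cons(0, cons(cons(a, 0), b)), cons(cons(f(b, b), f(a, cons(h(0), f(a, b)))), cons(b, f(a, cons(0, a)))))   [R3 at 2.1]
3. cons(cons(0, cons(cons(a, 0), b)), cons(cons(f(b, b), f(a, cons(h(0), f(a, b)))), cons(b, f(a, cons(0, a)))))  →  cons(cons(0, cons(cons(a, 0), b)), cons(cons(a, f(a, cons(h(0), f(a, b)))), cons(b, f(a, cons(0, a)))))   [R4 at 2.1.1]
4. cons(cons(0, cons(cons(a, 0), b)), cons(cons(a, f(a, cons(h(0), f(a, b)))), cons(b, f(a, cons(0, a)))))  →  cons(cons(0, cons(cons(a, 0), b)), cons(cons(a, cons(h(0), f(a, b))), cons(b, f(a, cons(0, a)))))   [R3 at 2.1.2]
5. cons(cons(0, cons(cons(a, 0), b)), cons(cons(a, cons(h(0), f(a, b))), cons(b, f(a, cons(0, a)))))  →  cons(cons(0, cons(cons(a, 0), b)), cons(cons(a, cons(0, f(a, b))), cons(b, f(a, cons(0, a)))))   [R1 at 2.1.2.1]
6. cons(cons(0, cons(cons(a, 0), b)), cons(cons(a, cons(0, f(a, b))), cons(b, f(a, cons(0, a)))))  →  cons(cons(0, cons(cons(a, 0), b)), cons(cons(a, cons(0, b)), cons(b, f(a, cons(0, a)))))   [R3 at 2.1.2.2]
7. cons(cons(0, cons(cons(a, 0), b)), cons(cons(a, cons(0, b)), cons(b, f(a, cons(0, a)))))  →  cons(cons(0, cons(cons(a, 0), b)), cons(cons(a, cons(0, b)), cons(b, cons(0, a))))   [R3 at 2.2.2]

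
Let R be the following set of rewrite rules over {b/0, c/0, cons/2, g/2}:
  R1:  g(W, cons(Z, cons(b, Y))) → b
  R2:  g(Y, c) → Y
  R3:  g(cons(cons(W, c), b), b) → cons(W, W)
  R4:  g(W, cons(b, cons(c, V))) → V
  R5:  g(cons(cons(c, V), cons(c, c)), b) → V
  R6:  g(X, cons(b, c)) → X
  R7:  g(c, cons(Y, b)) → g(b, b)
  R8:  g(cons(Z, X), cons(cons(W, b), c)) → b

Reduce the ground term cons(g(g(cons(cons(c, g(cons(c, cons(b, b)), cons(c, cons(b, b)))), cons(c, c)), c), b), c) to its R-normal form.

1. cons(g(g(cons(cons(c, g(cons(c, cons(b, b)), cons(c, cons(b, b)))), cons(c, c)), c), b), c)  →  cons(g(cons(cons(c, g(cons(c, cons(b, b)), cons(c, cons(b, b)))), cons(c, c)), b), c)   [R2 at 1.1]
2. cons(g(cons(cons(c, g(cons(c, cons(b, b)), cons(c, cons(b, b)))), cons(c, c)), b), c)  →  cons(g(cons(c, cons(b, b)), cons(c, cons(b, b))), c)   [R5 at 1]
3. cons(g(cons(c, cons(b, b)), cons(c, cons(b, b))), c)  →  cons(b, c)   [R1 at 1]

cons(b, c)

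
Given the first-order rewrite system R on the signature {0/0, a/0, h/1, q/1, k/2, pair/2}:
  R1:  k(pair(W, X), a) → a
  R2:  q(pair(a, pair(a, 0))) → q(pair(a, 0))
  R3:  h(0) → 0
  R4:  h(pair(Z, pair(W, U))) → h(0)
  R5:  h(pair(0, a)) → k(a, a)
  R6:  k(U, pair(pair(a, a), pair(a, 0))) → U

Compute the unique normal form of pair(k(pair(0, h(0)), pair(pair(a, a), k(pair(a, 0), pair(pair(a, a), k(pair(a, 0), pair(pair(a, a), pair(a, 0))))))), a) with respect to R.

pair(pair(0, 0), a)

1. pair(k(pair(0, h(0)), pair(pair(a, a), k(pair(a, 0), pair(pair(a, a), k(pair(a, 0), pair(pair(a, a), pair(a, 0))))))), a)  →  pair(k(pair(0, 0), pair(pair(a, a), k(pair(a, 0), pair(pair(a, a), k(pair(a, 0), pair(pair(a, a), pair(a, 0))))))), a)   [R3 at 1.1.2]
2. pair(k(pair(0, 0), pair(pair(a, a), k(pair(a, 0), pair(pair(a, a), k(pair(a, 0), pair(pair(a, a), pair(a, 0))))))), a)  →  pair(k(pair(0, 0), pair(pair(a, a), k(pair(a, 0), pair(pair(a, a), pair(a, 0))))), a)   [R6 at 1.2.2.2.2]
3. pair(k(pair(0, 0), pair(pair(a, a), k(pair(a, 0), pair(pair(a, a), pair(a, 0))))), a)  →  pair(k(pair(0, 0), pair(pair(a, a), pair(a, 0))), a)   [R6 at 1.2.2]
4. pair(k(pair(0, 0), pair(pair(a, a), pair(a, 0))), a)  →  pair(pair(0, 0), a)   [R6 at 1]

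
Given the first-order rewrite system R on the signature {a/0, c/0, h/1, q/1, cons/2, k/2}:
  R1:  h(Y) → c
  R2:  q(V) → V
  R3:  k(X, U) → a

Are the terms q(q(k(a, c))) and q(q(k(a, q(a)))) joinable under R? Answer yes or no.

yes — NF(t₁) = a, NF(t₂) = a

Reduce t₁ = q(q(k(a, c))):
1. q(q(k(a, c)))  →  q(k(a, c))   [R2 at ε]
2. q(k(a, c))  →  k(a, c)   [R2 at ε]
3. k(a, c)  →  a   [R3 at ε]

Reduce t₂ = q(q(k(a, q(a)))):
1. q(q(k(a, q(a))))  →  q(k(a, q(a)))   [R2 at ε]
2. q(k(a, q(a)))  →  k(a, q(a))   [R2 at ε]
3. k(a, q(a))  →  a   [R3 at ε]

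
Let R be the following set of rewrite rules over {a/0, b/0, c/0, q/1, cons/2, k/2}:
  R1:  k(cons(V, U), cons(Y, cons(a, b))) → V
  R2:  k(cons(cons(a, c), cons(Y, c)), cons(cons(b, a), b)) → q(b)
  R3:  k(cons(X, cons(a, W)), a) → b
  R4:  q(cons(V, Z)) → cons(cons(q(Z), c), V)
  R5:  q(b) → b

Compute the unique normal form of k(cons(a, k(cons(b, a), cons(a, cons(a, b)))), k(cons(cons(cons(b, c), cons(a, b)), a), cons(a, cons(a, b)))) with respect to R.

a

1. k(cons(a, k(cons(b, a), cons(a, cons(a, b)))), k(cons(cons(cons(b, c), cons(a, b)), a), cons(a, cons(a, b))))  →  k(cons(a, b), k(cons(cons(cons(b, c), cons(a, b)), a), cons(a, cons(a, b))))   [R1 at 1.2]
2. k(cons(a, b), k(cons(cons(cons(b, c), cons(a, b)), a), cons(a, cons(a, b))))  →  k(cons(a, b), cons(cons(b, c), cons(a, b)))   [R1 at 2]
3. k(cons(a, b), cons(cons(b, c), cons(a, b)))  →  a   [R1 at ε]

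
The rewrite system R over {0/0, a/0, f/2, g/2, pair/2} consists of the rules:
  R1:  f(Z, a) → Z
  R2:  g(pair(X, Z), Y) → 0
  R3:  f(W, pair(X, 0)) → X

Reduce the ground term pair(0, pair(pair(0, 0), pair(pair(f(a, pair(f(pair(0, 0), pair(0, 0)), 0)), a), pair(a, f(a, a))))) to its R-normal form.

1. pair(0, pair(pair(0, 0), pair(pair(f(a, pair(f(pair(0, 0), pair(0, 0)), 0)), a), pair(a, f(a, a)))))  →  pair(0, pair(pair(0, 0), pair(pair(f(pair(0, 0), pair(0, 0)), a), pair(a, f(a, a)))))   [R3 at 2.2.1.1]
2. pair(0, pair(pair(0, 0), pair(pair(f(pair(0, 0), pair(0, 0)), a), pair(a, f(a, a)))))  →  pair(0, pair(pair(0, 0), pair(pair(0, a), pair(a, f(a, a)))))   [R3 at 2.2.1.1]
3. pair(0, pair(pair(0, 0), pair(pair(0, a), pair(a, f(a, a)))))  →  pair(0, pair(pair(0, 0), pair(pair(0, a), pair(a, a))))   [R1 at 2.2.2.2]

pair(0, pair(pair(0, 0), pair(pair(0, a), pair(a, a))))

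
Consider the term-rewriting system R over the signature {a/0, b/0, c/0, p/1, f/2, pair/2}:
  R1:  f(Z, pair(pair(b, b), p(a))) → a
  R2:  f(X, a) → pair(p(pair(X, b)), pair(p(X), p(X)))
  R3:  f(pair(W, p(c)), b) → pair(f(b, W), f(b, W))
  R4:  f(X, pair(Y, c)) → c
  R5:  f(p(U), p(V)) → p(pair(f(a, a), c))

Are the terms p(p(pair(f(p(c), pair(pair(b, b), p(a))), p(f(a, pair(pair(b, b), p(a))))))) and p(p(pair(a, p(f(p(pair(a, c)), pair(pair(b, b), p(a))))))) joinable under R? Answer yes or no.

yes — NF(t₁) = p(p(pair(a, p(a)))), NF(t₂) = p(p(pair(a, p(a))))

Reduce t₁ = p(p(pair(f(p(c), pair(pair(b, b), p(a))), p(f(a, pair(pair(b, b), p(a))))))):
1. p(p(pair(f(p(c), pair(pair(b, b), p(a))), p(f(a, pair(pair(b, b), p(a)))))))  →  p(p(pair(a, p(f(a, pair(pair(b, b), p(a)))))))   [R1 at 1.1.1]
2. p(p(pair(a, p(f(a, pair(pair(b, b), p(a)))))))  →  p(p(pair(a, p(a))))   [R1 at 1.1.2.1]

Reduce t₂ = p(p(pair(a, p(f(p(pair(a, c)), pair(pair(b, b), p(a))))))):
1. p(p(pair(a, p(f(p(pair(a, c)), pair(pair(b, b), p(a)))))))  →  p(p(pair(a, p(a))))   [R1 at 1.1.2.1]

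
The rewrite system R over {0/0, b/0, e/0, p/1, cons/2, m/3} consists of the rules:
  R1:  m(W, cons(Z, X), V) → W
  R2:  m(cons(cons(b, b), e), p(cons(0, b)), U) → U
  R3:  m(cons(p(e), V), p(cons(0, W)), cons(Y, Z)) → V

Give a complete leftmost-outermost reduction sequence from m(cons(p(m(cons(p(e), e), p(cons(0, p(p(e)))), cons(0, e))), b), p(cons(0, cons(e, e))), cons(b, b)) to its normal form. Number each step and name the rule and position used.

1. m(cons(p(m(cons(p(e), e), p(cons(0, p(p(e)))), cons(0, e))), b), p(cons(0, cons(e, e))), cons(b, b))  →  m(cons(p(e), b), p(cons(0, cons(e, e))), cons(b, b))   [R3 at 1.1.1]
2. m(cons(p(e), b), p(cons(0, cons(e, e))), cons(b, b))  →  b   [R3 at ε]

b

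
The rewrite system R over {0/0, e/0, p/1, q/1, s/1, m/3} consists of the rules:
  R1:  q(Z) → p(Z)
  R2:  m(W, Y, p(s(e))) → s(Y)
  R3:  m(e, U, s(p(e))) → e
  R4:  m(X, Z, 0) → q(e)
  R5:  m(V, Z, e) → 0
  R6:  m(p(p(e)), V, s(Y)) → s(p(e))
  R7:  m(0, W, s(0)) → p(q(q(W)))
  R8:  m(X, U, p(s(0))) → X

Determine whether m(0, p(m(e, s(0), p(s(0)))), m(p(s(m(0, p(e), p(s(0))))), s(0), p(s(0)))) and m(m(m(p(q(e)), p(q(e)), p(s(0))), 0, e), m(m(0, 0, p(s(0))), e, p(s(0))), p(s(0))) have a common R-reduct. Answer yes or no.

Reduce t₁ = m(0, p(m(e, s(0), p(s(0)))), m(p(s(m(0, p(e), p(s(0))))), s(0), p(s(0)))):
1. m(0, p(m(e, s(0), p(s(0)))), m(p(s(m(0, p(e), p(s(0))))), s(0), p(s(0))))  →  m(0, p(e), m(p(s(m(0, p(e), p(s(0))))), s(0), p(s(0))))   [R8 at 2.1]
2. m(0, p(e), m(p(s(m(0, p(e), p(s(0))))), s(0), p(s(0))))  →  m(0, p(e), p(s(m(0, p(e), p(s(0))))))   [R8 at 3]
3. m(0, p(e), p(s(m(0, p(e), p(s(0))))))  →  m(0, p(e), p(s(0)))   [R8 at 3.1.1]
4. m(0, p(e), p(s(0)))  →  0   [R8 at ε]

Reduce t₂ = m(m(m(p(q(e)), p(q(e)), p(s(0))), 0, e), m(m(0, 0, p(s(0))), e, p(s(0))), p(s(0))):
1. m(m(m(p(q(e)), p(q(e)), p(s(0))), 0, e), m(m(0, 0, p(s(0))), e, p(s(0))), p(s(0)))  →  m(m(p(q(e)), p(q(e)), p(s(0))), 0, e)   [R8 at ε]
2. m(m(p(q(e)), p(q(e)), p(s(0))), 0, e)  →  0   [R5 at ε]

yes — NF(t₁) = 0, NF(t₂) = 0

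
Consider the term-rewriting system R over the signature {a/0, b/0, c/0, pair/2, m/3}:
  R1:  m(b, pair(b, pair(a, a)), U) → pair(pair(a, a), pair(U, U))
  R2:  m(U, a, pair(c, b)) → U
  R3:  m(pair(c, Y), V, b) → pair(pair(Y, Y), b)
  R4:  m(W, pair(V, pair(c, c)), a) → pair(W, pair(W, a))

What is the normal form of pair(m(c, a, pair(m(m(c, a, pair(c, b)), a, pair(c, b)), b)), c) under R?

1. pair(m(c, a, pair(m(m(c, a, pair(c, b)), a, pair(c, b)), b)), c)  →  pair(m(c, a, pair(m(c, a, pair(c, b)), b)), c)   [R2 at 1.3.1]
2. pair(m(c, a, pair(m(c, a, pair(c, b)), b)), c)  →  pair(m(c, a, pair(c, b)), c)   [R2 at 1.3.1]
3. pair(m(c, a, pair(c, b)), c)  →  pair(c, c)   [R2 at 1]

pair(c, c)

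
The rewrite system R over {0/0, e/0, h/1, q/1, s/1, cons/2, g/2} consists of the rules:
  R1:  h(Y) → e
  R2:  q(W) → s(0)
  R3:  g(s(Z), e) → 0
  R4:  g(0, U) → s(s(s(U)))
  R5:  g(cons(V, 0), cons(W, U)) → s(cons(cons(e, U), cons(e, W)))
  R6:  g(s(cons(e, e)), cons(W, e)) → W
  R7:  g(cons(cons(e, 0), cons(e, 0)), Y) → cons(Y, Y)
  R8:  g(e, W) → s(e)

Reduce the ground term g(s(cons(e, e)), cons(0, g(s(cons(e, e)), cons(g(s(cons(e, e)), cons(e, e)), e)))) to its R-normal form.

1. g(s(cons(e, e)), cons(0, g(s(cons(e, e)), cons(g(s(cons(e, e)), cons(e, e)), e))))  →  g(s(cons(e, e)), cons(0, g(s(cons(e, e)), cons(e, e))))   [R6 at 2.2]
2. g(s(cons(e, e)), cons(0, g(s(cons(e, e)), cons(e, e))))  →  g(s(cons(e, e)), cons(0, e))   [R6 at 2.2]
3. g(s(cons(e, e)), cons(0, e))  →  0   [R6 at ε]

0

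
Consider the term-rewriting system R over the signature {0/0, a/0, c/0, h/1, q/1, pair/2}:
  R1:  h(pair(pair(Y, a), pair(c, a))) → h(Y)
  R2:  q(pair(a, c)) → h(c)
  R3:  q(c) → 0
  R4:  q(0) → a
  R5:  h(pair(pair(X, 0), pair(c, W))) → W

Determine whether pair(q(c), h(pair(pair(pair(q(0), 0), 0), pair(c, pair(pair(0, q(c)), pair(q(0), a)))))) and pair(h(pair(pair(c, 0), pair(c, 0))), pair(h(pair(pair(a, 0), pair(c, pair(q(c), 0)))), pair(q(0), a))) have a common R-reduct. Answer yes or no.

yes — NF(t₁) = pair(0, pair(pair(0, 0), pair(a, a))), NF(t₂) = pair(0, pair(pair(0, 0), pair(a, a)))

Reduce t₁ = pair(q(c), h(pair(pair(pair(q(0), 0), 0), pair(c, pair(pair(0, q(c)), pair(q(0), a)))))):
1. pair(q(c), h(pair(pair(pair(q(0), 0), 0), pair(c, pair(pair(0, q(c)), pair(q(0), a))))))  →  pair(0, h(pair(pair(pair(q(0), 0), 0), pair(c, pair(pair(0, q(c)), pair(q(0), a))))))   [R3 at 1]
2. pair(0, h(pair(pair(pair(q(0), 0), 0), pair(c, pair(pair(0, q(c)), pair(q(0), a))))))  →  pair(0, pair(pair(0, q(c)), pair(q(0), a)))   [R5 at 2]
3. pair(0, pair(pair(0, q(c)), pair(q(0), a)))  →  pair(0, pair(pair(0, 0), pair(q(0), a)))   [R3 at 2.1.2]
4. pair(0, pair(pair(0, 0), pair(q(0), a)))  →  pair(0, pair(pair(0, 0), pair(a, a)))   [R4 at 2.2.1]

Reduce t₂ = pair(h(pair(pair(c, 0), pair(c, 0))), pair(h(pair(pair(a, 0), pair(c, pair(q(c), 0)))), pair(q(0), a))):
1. pair(h(pair(pair(c, 0), pair(c, 0))), pair(h(pair(pair(a, 0), pair(c, pair(q(c), 0)))), pair(q(0), a)))  →  pair(0, pair(h(pair(pair(a, 0), pair(c, pair(q(c), 0)))), pair(q(0), a)))   [R5 at 1]
2. pair(0, pair(h(pair(pair(a, 0), pair(c, pair(q(c), 0)))), pair(q(0), a)))  →  pair(0, pair(pair(q(c), 0), pair(q(0), a)))   [R5 at 2.1]
3. pair(0, pair(pair(q(c), 0), pair(q(0), a)))  →  pair(0, pair(pair(0, 0), pair(q(0), a)))   [R3 at 2.1.1]
4. pair(0, pair(pair(0, 0), pair(q(0), a)))  →  pair(0, pair(pair(0, 0), pair(a, a)))   [R4 at 2.2.1]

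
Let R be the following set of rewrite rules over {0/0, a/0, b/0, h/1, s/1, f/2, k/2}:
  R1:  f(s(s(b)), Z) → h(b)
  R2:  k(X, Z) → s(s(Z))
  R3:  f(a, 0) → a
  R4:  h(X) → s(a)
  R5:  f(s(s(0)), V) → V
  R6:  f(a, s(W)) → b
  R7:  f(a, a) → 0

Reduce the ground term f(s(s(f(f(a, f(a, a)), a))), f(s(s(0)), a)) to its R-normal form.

a

1. f(s(s(f(f(a, f(a, a)), a))), f(s(s(0)), a))  →  f(s(s(f(f(a, 0), a))), f(s(s(0)), a))   [R7 at 1.1.1.1.2]
2. f(s(s(f(f(a, 0), a))), f(s(s(0)), a))  →  f(s(s(f(a, a))), f(s(s(0)), a))   [R3 at 1.1.1.1]
3. f(s(s(f(a, a))), f(s(s(0)), a))  →  f(s(s(0)), f(s(s(0)), a))   [R7 at 1.1.1]
4. f(s(s(0)), f(s(s(0)), a))  →  f(s(s(0)), a)   [R5 at ε]
5. f(s(s(0)), a)  →  a   [R5 at ε]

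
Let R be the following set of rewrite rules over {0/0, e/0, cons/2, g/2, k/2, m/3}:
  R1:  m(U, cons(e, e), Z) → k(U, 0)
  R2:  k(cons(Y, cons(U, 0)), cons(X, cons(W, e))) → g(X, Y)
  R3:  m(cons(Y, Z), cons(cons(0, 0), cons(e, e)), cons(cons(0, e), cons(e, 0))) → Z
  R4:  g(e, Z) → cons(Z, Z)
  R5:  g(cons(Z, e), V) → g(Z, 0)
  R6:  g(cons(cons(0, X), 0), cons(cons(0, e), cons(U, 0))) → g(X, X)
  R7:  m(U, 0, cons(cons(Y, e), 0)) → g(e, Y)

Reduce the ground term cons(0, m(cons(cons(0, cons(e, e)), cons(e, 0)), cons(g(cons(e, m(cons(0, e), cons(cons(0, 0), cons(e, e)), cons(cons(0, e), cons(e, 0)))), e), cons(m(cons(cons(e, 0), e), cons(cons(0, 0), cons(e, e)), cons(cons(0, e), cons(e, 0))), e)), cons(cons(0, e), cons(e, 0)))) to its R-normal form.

1. cons(0, m(cons(cons(0, cons(e, e)), cons(e, 0)), cons(g(cons(e, m(cons(0, e), cons(cons(0, 0), cons(e, e)), cons(cons(0, e), cons(e, 0)))), e), cons(m(cons(cons(e, 0), e), cons(cons(0, 0), cons(e, e)), cons(cons(0, e), cons(e, 0))), e)), cons(cons(0, e), cons(e, 0))))  →  cons(0, m(cons(cons(0, cons(e, e)), cons(e, 0)), cons(g(cons(e, e), e), cons(m(cons(cons(e, 0), e), cons(cons(0, 0), cons(e, e)), cons(cons(0, e), cons(e, 0))), e)), cons(cons(0, e), cons(e, 0))))   [R3 at 2.2.1.1.2]
2. cons(0, m(cons(cons(0, cons(e, e)), cons(e, 0)), cons(g(cons(e, e), e), cons(m(cons(cons(e, 0), e), cons(cons(0, 0), cons(e, e)), cons(cons(0, e), cons(e, 0))), e)), cons(cons(0, e), cons(e, 0))))  →  cons(0, m(cons(cons(0, cons(e, e)), cons(e, 0)), cons(g(e, 0), cons(m(cons(cons(e, 0), e), cons(cons(0, 0), cons(e, e)), cons(cons(0, e), cons(e, 0))), e)), cons(cons(0, e), cons(e, 0))))   [R5 at 2.2.1]
3. cons(0, m(cons(cons(0, cons(e, e)), cons(e, 0)), cons(g(e, 0), cons(m(cons(cons(e, 0), e), cons(cons(0, 0), cons(e, e)), cons(cons(0, e), cons(e, 0))), e)), cons(cons(0, e), cons(e, 0))))  →  cons(0, m(cons(cons(0, cons(e, e)), cons(e, 0)), cons(cons(0, 0), cons(m(cons(cons(e, 0), e), cons(cons(0, 0), cons(e, e)), cons(cons(0, e), cons(e, 0))), e)), cons(cons(0, e), cons(e, 0))))   [R4 at 2.2.1]
4. cons(0, m(cons(cons(0, cons(e, e)), cons(e, 0)), cons(cons(0, 0), cons(m(cons(cons(e, 0), e), cons(cons(0, 0), cons(e, e)), cons(cons(0, e), cons(e, 0))), e)), cons(cons(0, e), cons(e, 0))))  →  cons(0, m(cons(cons(0, cons(e, e)), cons(e, 0)), cons(cons(0, 0), cons(e, e)), cons(cons(0, e), cons(e, 0))))   [R3 at 2.2.2.1]
5. cons(0, m(cons(cons(0, cons(e, e)), cons(e, 0)), cons(cons(0, 0), cons(e, e)), cons(cons(0, e), cons(e, 0))))  →  cons(0, cons(e, 0))   [R3 at 2]

cons(0, cons(e, 0))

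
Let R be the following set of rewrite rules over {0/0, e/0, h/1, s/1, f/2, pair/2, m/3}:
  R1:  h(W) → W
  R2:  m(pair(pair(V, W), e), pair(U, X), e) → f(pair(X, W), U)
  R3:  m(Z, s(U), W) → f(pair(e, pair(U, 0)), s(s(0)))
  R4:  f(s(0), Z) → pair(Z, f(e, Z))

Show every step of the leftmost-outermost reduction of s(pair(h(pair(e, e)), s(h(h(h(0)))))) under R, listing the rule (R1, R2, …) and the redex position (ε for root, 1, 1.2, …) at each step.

s(pair(pair(e, e), s(0)))

1. s(pair(h(pair(e, e)), s(h(h(h(0))))))  →  s(pair(pair(e, e), s(h(h(h(0))))))   [R1 at 1.1]
2. s(pair(pair(e, e), s(h(h(h(0))))))  →  s(pair(pair(e, e), s(h(h(0)))))   [R1 at 1.2.1]
3. s(pair(pair(e, e), s(h(h(0)))))  →  s(pair(pair(e, e), s(h(0))))   [R1 at 1.2.1]
4. s(pair(pair(e, e), s(h(0))))  →  s(pair(pair(e, e), s(0)))   [R1 at 1.2.1]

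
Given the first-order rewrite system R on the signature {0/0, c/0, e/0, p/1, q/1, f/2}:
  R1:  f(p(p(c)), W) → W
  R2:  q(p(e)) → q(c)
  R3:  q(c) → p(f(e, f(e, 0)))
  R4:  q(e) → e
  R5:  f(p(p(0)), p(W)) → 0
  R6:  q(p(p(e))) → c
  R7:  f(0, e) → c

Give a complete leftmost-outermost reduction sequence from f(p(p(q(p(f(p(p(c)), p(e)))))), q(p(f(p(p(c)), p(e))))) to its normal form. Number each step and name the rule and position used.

c

1. f(p(p(q(p(f(p(p(c)), p(e)))))), q(p(f(p(p(c)), p(e)))))  →  f(p(p(q(p(p(e))))), q(p(f(p(p(c)), p(e)))))   [R1 at 1.1.1.1.1]
2. f(p(p(q(p(p(e))))), q(p(f(p(p(c)), p(e)))))  →  f(p(p(c)), q(p(f(p(p(c)), p(e)))))   [R6 at 1.1.1]
3. f(p(p(c)), q(p(f(p(p(c)), p(e)))))  →  q(p(f(p(p(c)), p(e))))   [R1 at ε]
4. q(p(f(p(p(c)), p(e))))  →  q(p(p(e)))   [R1 at 1.1]
5. q(p(p(e)))  →  c   [R6 at ε]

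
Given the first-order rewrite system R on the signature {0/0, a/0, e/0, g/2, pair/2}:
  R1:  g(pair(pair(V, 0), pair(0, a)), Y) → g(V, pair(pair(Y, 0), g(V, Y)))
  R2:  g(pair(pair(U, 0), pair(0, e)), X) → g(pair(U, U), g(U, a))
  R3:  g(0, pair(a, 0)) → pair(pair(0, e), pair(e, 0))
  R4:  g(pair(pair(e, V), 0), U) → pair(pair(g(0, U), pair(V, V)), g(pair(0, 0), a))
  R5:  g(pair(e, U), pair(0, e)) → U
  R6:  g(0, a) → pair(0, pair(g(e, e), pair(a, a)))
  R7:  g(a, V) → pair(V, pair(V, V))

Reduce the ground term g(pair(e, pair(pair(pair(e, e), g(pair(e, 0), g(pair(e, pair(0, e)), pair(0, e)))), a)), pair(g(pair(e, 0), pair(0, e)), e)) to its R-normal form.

1. g(pair(e, pair(pair(pair(e, e), g(pair(e, 0), g(pair(e, pair(0, e)), pair(0, e)))), a)), pair(g(pair(e, 0), pair(0, e)), e))  →  g(pair(e, pair(pair(pair(e, e), g(pair(e, 0), pair(0, e))), a)), pair(g(pair(e, 0), pair(0, e)), e))   [R5 at 1.2.1.2.2]
2. g(pair(e, pair(pair(pair(e, e), g(pair(e, 0), pair(0, e))), a)), pair(g(pair(e, 0), pair(0, e)), e))  →  g(pair(e, pair(pair(pair(e, e), 0), a)), pair(g(pair(e, 0), pair(0, e)), e))   [R5 at 1.2.1.2]
3. g(pair(e, pair(pair(pair(e, e), 0), a)), pair(g(pair(e, 0), pair(0, e)), e))  →  g(pair(e, pair(pair(pair(e, e), 0), a)), pair(0, e))   [R5 at 2.1]
4. g(pair(e, pair(pair(pair(e, e), 0), a)), pair(0, e))  →  pair(pair(pair(e, e), 0), a)   [R5 at ε]

pair(pair(pair(e, e), 0), a)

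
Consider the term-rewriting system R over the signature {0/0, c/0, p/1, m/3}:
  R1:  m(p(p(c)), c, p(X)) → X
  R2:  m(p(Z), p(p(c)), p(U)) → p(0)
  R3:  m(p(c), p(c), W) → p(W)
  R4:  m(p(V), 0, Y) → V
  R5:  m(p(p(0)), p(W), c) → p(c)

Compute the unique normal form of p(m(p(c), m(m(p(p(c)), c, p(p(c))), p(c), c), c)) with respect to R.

p(p(c))

1. p(m(p(c), m(m(p(p(c)), c, p(p(c))), p(c), c), c))  →  p(m(p(c), m(p(c), p(c), c), c))   [R1 at 1.2.1]
2. p(m(p(c), m(p(c), p(c), c), c))  →  p(m(p(c), p(c), c))   [R3 at 1.2]
3. p(m(p(c), p(c), c))  →  p(p(c))   [R3 at 1]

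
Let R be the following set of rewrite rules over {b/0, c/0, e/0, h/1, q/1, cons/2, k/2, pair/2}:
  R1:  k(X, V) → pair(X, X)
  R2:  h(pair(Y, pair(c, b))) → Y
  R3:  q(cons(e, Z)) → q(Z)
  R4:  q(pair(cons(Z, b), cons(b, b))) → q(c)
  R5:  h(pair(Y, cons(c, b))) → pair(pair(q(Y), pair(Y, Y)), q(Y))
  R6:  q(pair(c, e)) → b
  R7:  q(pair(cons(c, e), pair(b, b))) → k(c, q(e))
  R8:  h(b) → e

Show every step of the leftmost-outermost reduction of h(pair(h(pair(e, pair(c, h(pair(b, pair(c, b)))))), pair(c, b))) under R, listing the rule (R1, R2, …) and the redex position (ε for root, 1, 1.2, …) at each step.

1. h(pair(h(pair(e, pair(c, h(pair(b, pair(c, b)))))), pair(c, b)))  →  h(pair(e, pair(c, h(pair(b, pair(c, b))))))   [R2 at ε]
2. h(pair(e, pair(c, h(pair(b, pair(c, b))))))  →  h(pair(e, pair(c, b)))   [R2 at 1.2.2]
3. h(pair(e, pair(c, b)))  →  e   [R2 at ε]

e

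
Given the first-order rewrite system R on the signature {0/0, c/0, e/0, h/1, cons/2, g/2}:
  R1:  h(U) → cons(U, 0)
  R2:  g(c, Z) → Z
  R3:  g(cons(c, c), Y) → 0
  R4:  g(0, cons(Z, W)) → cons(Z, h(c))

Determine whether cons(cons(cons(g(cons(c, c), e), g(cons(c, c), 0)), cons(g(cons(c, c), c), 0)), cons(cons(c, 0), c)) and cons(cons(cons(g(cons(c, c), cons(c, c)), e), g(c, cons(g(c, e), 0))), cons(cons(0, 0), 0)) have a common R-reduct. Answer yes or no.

Reduce t₁ = cons(cons(cons(g(cons(c, c), e), g(cons(c, c), 0)), cons(g(cons(c, c), c), 0)), cons(cons(c, 0), c)):
1. cons(cons(cons(g(cons(c, c), e), g(cons(c, c), 0)), cons(g(cons(c, c), c), 0)), cons(cons(c, 0), c))  →  cons(cons(cons(0, g(cons(c, c), 0)), cons(g(cons(c, c), c), 0)), cons(cons(c, 0), c))   [R3 at 1.1.1]
2. cons(cons(cons(0, g(cons(c, c), 0)), cons(g(cons(c, c), c), 0)), cons(cons(c, 0), c))  →  cons(cons(cons(0, 0), cons(g(cons(c, c), c), 0)), cons(cons(c, 0), c))   [R3 at 1.1.2]
3. cons(cons(cons(0, 0), cons(g(cons(c, c), c), 0)), cons(cons(c, 0), c))  →  cons(cons(cons(0, 0), cons(0, 0)), cons(cons(c, 0), c))   [R3 at 1.2.1]

Reduce t₂ = cons(cons(cons(g(cons(c, c), cons(c, c)), e), g(c, cons(g(c, e), 0))), cons(cons(0, 0), 0)):
1. cons(cons(cons(g(cons(c, c), cons(c, c)), e), g(c, cons(g(c, e), 0))), cons(cons(0, 0), 0))  →  cons(cons(cons(0, e), g(c, cons(g(c, e), 0))), cons(cons(0, 0), 0))   [R3 at 1.1.1]
2. cons(cons(cons(0, e), g(c, cons(g(c, e), 0))), cons(cons(0, 0), 0))  →  cons(cons(cons(0, e), cons(g(c, e), 0)), cons(cons(0, 0), 0))   [R2 at 1.2]
3. cons(cons(cons(0, e), cons(g(c, e), 0)), cons(cons(0, 0), 0))  →  cons(cons(cons(0, e), cons(e, 0)), cons(cons(0, 0), 0))   [R2 at 1.2.1]

no — NF(t₁) = cons(cons(cons(0, 0), cons(0, 0)), cons(cons(c, 0), c)), NF(t₂) = cons(cons(cons(0, e), cons(e, 0)), cons(cons(0, 0), 0))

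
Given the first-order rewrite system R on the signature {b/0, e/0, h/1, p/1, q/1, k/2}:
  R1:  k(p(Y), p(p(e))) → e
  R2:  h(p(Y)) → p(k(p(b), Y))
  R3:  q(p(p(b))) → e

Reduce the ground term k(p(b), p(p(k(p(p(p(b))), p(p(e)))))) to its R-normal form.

e

1. k(p(b), p(p(k(p(p(p(b))), p(p(e))))))  →  k(p(b), p(p(e)))   [R1 at 2.1.1]
2. k(p(b), p(p(e)))  →  e   [R1 at ε]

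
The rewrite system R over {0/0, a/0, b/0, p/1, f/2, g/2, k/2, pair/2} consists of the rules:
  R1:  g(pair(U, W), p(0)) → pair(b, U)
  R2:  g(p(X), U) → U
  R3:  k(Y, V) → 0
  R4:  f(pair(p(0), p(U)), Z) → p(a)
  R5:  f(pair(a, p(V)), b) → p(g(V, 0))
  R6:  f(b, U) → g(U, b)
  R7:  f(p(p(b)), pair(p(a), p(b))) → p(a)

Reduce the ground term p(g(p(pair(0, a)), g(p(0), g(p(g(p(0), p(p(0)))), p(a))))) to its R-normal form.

p(p(a))

1. p(g(p(pair(0, a)), g(p(0), g(p(g(p(0), p(p(0)))), p(a)))))  →  p(g(p(0), g(p(g(p(0), p(p(0)))), p(a))))   [R2 at 1]
2. p(g(p(0), g(p(g(p(0), p(p(0)))), p(a))))  →  p(g(p(g(p(0), p(p(0)))), p(a)))   [R2 at 1]
3. p(g(p(g(p(0), p(p(0)))), p(a)))  →  p(p(a))   [R2 at 1]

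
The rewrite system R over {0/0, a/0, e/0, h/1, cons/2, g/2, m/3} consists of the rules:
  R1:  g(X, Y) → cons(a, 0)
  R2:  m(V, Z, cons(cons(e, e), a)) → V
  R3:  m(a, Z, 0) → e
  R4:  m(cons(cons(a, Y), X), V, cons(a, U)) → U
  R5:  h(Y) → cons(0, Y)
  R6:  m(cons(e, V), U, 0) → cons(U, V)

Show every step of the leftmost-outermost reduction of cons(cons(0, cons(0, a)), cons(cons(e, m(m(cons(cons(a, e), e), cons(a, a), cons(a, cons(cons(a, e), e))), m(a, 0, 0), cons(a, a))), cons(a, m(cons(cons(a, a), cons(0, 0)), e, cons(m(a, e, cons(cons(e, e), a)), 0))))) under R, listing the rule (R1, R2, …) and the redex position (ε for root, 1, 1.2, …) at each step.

1. cons(cons(0, cons(0, a)), cons(cons(e, m(m(cons(cons(a, e), e), cons(a, a), cons(a, cons(cons(a, e), e))), m(a, 0, 0), cons(a, a))), cons(a, m(cons(cons(a, a), cons(0, 0)), e, cons(m(a, e, cons(cons(e, e), a)), 0)))))  →  cons(cons(0, cons(0, a)), cons(cons(e, m(cons(cons(a, e), e), m(a, 0, 0), cons(a, a))), cons(a, m(cons(cons(a, a), cons(0, 0)), e, cons(m(a, e, cons(cons(e, e), a)), 0)))))   [R4 at 2.1.2.1]
2. cons(cons(0, cons(0, a)), cons(cons(e, m(cons(cons(a, e), e), m(a, 0, 0), cons(a, a))), cons(a, m(cons(cons(a, a), cons(0, 0)), e, cons(m(a, e, cons(cons(e, e), a)), 0)))))  →  cons(cons(0, cons(0, a)), cons(cons(e, a), cons(a, m(cons(cons(a, a), cons(0, 0)), e, cons(m(a, e, cons(cons(e, e), a)), 0)))))   [R4 at 2.1.2]
3. cons(cons(0, cons(0, a)), cons(cons(e, a), cons(a, m(cons(cons(a, a), cons(0, 0)), e, cons(m(a, e, cons(cons(e, e), a)), 0)))))  →  cons(cons(0, cons(0, a)), cons(cons(e, a), cons(a, m(cons(cons(a, a), cons(0, 0)), e, cons(a, 0)))))   [R2 at 2.2.2.3.1]
4. cons(cons(0, cons(0, a)), cons(cons(e, a), cons(a, m(cons(cons(a, a), cons(0, 0)), e, cons(a, 0)))))  →  cons(cons(0, cons(0, a)), cons(cons(e, a), cons(a, 0)))   [R4 at 2.2.2]

cons(cons(0, cons(0, a)), cons(cons(e, a), cons(a, 0)))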